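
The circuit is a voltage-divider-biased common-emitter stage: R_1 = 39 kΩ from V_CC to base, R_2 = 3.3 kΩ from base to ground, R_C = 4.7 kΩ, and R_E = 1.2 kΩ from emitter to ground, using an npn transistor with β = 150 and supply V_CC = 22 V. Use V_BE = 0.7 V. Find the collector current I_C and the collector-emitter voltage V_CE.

I_C ≈ 0.83 mA, V_CE ≈ 17 V

Thevenize the base divider: V_Th = V_CC·R_2/(R_1+R_2) = 22×3.3/42.3 = 1.72 V, R_Th = R_1‖R_2 = 3.04 kΩ.
Base-emitter loop: V_Th = I_B·R_Th + V_BE + (β+1)I_B·R_E, so I_B = (1.72 − 0.7) / (3.04 + 151×1.2) = 0.00552 mA.
I_C = β·I_B = 150×0.00552 = 0.827 mA, and I_E = (β+1)I_B = 0.833 mA.
V_CE = V_CC − I_C·R_C − I_E·R_E = 22 − 0.827×4.7 − 0.833×1.2 = 17.1 V.
V_CE = 17.1 V > 0.2 V confirms active-region operation.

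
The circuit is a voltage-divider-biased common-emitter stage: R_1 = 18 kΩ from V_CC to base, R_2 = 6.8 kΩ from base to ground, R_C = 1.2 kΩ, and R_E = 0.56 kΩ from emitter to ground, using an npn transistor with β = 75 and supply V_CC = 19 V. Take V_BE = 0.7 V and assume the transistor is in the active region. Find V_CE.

Thevenize the base divider: V_Th = V_CC·R_2/(R_1+R_2) = 19×6.8/24.8 = 5.21 V, R_Th = R_1‖R_2 = 4.94 kΩ.
Base-emitter loop: V_Th = I_B·R_Th + V_BE + (β+1)I_B·R_E, so I_B = (5.21 − 0.7) / (4.94 + 76×0.56) = 0.0949 mA.
I_C = β·I_B = 75×0.0949 = 7.12 mA, and I_E = (β+1)I_B = 7.22 mA.
V_CE = V_CC − I_C·R_C − I_E·R_E = 19 − 7.12×1.2 − 7.22×0.56 = 6.41 V.
V_CE = 6.41 V > 0.2 V confirms active-region operation.

V_CE ≈ 6.4 V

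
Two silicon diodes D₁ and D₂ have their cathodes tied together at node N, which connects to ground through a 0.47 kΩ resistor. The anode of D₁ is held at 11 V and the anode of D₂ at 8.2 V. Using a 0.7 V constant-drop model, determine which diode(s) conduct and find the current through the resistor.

Assume both conduct. Then node N would need to be at both 11−0.7 = 10.3 V and 8.2−0.7 = 7.5 V, which is impossible.
Assume only D₁ conducts: V_N = 11 − 0.7 = 10.3 V, so I_R = 10.3/0.47 = 21.9 mA.
Check D₂: its anode-to-cathode voltage is 8.2 − 10.3 = -2.1 V < 0.7 V, so it is off. The assumption is consistent.

Only D₁ conducts; I_R ≈ 22 mA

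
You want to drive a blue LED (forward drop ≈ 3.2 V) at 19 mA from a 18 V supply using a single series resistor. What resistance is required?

R ≈ 0.78 kΩ

The resistor drops V_S − V_D = 18 − 3.2 = 14.8 V at 19 mA.
R = 14.8 V / 19 mA = 0.779 kΩ.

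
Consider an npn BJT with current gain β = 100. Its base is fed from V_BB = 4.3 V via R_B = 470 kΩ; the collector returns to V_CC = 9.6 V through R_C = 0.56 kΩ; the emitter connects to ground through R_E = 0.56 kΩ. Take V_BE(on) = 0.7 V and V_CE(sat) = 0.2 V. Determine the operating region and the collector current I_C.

active; I_C ≈ 0.68 mA

Assume active. Base-emitter loop: I_B = (V_BB − V_BE)/(R_B + (β+1)R_E) = (4.3 − 0.7)/(470 + 101×0.56) = 0.00684 mA.
I_C = β·I_B = 100×0.00684 = 0.684 mA.
V_CE = V_CC − I_C·R_C − I_E·R_E = 9.6 − 0.684×0.56 − 0.691×0.56 = 8.83 V > V_CE(sat), so the active-region assumption holds.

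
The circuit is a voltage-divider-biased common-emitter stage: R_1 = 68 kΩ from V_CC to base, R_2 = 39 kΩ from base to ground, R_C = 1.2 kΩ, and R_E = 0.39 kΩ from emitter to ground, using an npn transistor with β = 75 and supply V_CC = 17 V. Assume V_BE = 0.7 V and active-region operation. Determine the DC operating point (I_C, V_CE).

Thevenize the base divider: V_Th = V_CC·R_2/(R_1+R_2) = 17×39/107 = 6.2 V, R_Th = R_1‖R_2 = 24.8 kΩ.
Base-emitter loop: V_Th = I_B·R_Th + V_BE + (β+1)I_B·R_E, so I_B = (6.2 − 0.7) / (24.8 + 76×0.39) = 0.101 mA.
I_C = β·I_B = 75×0.101 = 7.57 mA, and I_E = (β+1)I_B = 7.68 mA.
V_CE = V_CC − I_C·R_C − I_E·R_E = 17 − 7.57×1.2 − 7.68×0.39 = 4.92 V.
V_CE = 4.92 V > 0.2 V confirms active-region operation.

I_C ≈ 7.6 mA, V_CE ≈ 4.9 V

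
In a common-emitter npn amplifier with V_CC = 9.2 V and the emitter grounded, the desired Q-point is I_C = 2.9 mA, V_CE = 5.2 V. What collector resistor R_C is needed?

R_C ≈ 1.4 kΩ

Collector loop: V_CC = I_C·R_C + V_CE.
R_C = (V_CC − V_CE)/I_C = (9.2 − 5.2)/2.9 = 1.38 kΩ.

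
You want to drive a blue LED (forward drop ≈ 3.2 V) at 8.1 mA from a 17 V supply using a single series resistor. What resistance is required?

R ≈ 1.7 kΩ

The resistor drops V_S − V_D = 17 − 3.2 = 13.8 V at 8.1 mA.
R = 13.8 V / 8.1 mA = 1.7 kΩ.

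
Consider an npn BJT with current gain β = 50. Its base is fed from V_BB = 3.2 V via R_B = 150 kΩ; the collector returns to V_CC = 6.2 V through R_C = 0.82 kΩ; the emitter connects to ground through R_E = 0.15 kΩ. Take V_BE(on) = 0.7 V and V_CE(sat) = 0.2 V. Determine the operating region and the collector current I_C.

Assume active. Base-emitter loop: I_B = (V_BB − V_BE)/(R_B + (β+1)R_E) = (3.2 − 0.7)/(150 + 51×0.15) = 0.0159 mA.
I_C = β·I_B = 50×0.0159 = 0.793 mA.
V_CE = V_CC − I_C·R_C − I_E·R_E = 6.2 − 0.793×0.82 − 0.809×0.15 = 5.43 V > V_CE(sat), so the active-region assumption holds.

active; I_C ≈ 0.79 mA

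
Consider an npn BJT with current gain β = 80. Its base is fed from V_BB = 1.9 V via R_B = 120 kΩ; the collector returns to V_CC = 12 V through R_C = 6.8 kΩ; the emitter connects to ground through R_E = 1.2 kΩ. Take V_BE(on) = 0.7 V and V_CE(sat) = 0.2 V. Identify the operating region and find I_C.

Assume active. Base-emitter loop: I_B = (V_BB − V_BE)/(R_B + (β+1)R_E) = (1.9 − 0.7)/(120 + 81×1.2) = 0.00552 mA.
I_C = β·I_B = 80×0.00552 = 0.442 mA.
V_CE = V_CC − I_C·R_C − I_E·R_E = 12 − 0.442×6.8 − 0.448×1.2 = 8.46 V > V_CE(sat), so the active-region assumption holds.

active; I_C ≈ 0.44 mA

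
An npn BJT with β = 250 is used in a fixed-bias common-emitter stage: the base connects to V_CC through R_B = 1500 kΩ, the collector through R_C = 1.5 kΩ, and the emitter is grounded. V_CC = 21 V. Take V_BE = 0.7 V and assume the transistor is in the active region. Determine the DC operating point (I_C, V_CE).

I_C ≈ 3.4 mA, V_CE ≈ 16 V

Base loop: V_CC = I_B·R_B + V_BE, so I_B = (21 − 0.7)/1500 kΩ = 0.0135 mA.
In the active region I_C = β·I_B = 250 × 0.0135 = 3.38 mA.
Collector loop: V_CE = V_CC − I_C·R_C = 21 − 3.38×1.5 = 15.9 V.
Since V_CE = 15.9 V > V_CE(sat) ≈ 0.2 V, the transistor is in the active region as assumed.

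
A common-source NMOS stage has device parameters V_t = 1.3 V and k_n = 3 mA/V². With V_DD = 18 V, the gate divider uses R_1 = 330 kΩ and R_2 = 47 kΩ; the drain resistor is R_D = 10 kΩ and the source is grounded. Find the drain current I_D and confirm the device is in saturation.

V_G = V_DD·R_2/(R_1+R_2) = 18×47/377 = 2.24 V. With the source grounded, V_GS = V_G = 2.24 V.
Assume saturation: I_D = (k_n/2)(V_GS − V_t)² = (3/2)×(2.24 − 1.3)² = 1.5×0.944² = 1.34 mA.
V_DS = V_DD − I_D·R_D = 18 − 1.34×10 = 4.63 V.
Saturation requires V_DS ≥ V_GS − V_t = 0.944 V; 4.63 ≥ 0.944 ✓.

I_D ≈ 1.3 mA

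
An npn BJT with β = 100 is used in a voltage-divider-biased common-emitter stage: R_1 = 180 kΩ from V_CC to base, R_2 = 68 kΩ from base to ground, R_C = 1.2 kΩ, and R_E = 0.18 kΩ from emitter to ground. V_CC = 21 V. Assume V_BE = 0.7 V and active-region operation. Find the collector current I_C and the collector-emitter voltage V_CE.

Thevenize the base divider: V_Th = V_CC·R_2/(R_1+R_2) = 21×68/248 = 5.76 V, R_Th = R_1‖R_2 = 49.4 kΩ.
Base-emitter loop: V_Th = I_B·R_Th + V_BE + (β+1)I_B·R_E, so I_B = (5.76 − 0.7) / (49.4 + 101×0.18) = 0.0749 mA.
I_C = β·I_B = 100×0.0749 = 7.49 mA, and I_E = (β+1)I_B = 7.56 mA.
V_CE = V_CC − I_C·R_C − I_E·R_E = 21 − 7.49×1.2 − 7.56×0.18 = 10.7 V.
V_CE = 10.7 V > 0.2 V confirms active-region operation.

I_C ≈ 7.5 mA, V_CE ≈ 11 V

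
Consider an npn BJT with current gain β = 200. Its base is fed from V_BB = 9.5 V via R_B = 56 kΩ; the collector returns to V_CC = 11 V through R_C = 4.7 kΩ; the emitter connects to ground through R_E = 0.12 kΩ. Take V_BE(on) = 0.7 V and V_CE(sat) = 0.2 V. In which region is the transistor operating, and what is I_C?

saturation; I_C ≈ 2.2 mA

Assume active: I_B = (9.5 − 0.7)/(56 + 201×0.12) = 0.11 mA, I_C = β·I_B = 22 mA.
Then V_CE = 11 − 22×4.7 − 22.1×0.12 = -94.9 V < 0.2 V — the active assumption fails.
Re-solve with V_CE = 0.2 V. KCL at the emitter: V_E/R_E = (V_BB−0.7−V_E)/R_B + (V_CC−0.2−V_E)/R_C, giving V_E = 0.287 V.
I_C = (V_CC − 0.2 − V_E)/R_C = (10.8 − 0.287)/4.7 = 2.24 mA.
Check: I_B = (8.8 − 0.287)/56 = 0.152 mA, and β·I_B = 30.4 mA > I_C, confirming saturation.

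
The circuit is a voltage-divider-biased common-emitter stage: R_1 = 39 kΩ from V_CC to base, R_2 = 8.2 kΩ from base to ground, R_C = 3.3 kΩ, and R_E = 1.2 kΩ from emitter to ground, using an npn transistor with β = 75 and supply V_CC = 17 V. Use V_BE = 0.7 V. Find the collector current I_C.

I_C ≈ 1.7 mA

Thevenize the base divider: V_Th = V_CC·R_2/(R_1+R_2) = 17×8.2/47.2 = 2.95 V, R_Th = R_1‖R_2 = 6.78 kΩ.
Base-emitter loop: V_Th = I_B·R_Th + V_BE + (β+1)I_B·R_E, so I_B = (2.95 − 0.7) / (6.78 + 76×1.2) = 0.023 mA.
I_C = β·I_B = 75×0.023 = 1.72 mA, and I_E = (β+1)I_B = 1.75 mA.
V_CE = V_CC − I_C·R_C − I_E·R_E = 17 − 1.72×3.3 − 1.75×1.2 = 9.21 V.
V_CE = 9.21 V > 0.2 V confirms active-region operation.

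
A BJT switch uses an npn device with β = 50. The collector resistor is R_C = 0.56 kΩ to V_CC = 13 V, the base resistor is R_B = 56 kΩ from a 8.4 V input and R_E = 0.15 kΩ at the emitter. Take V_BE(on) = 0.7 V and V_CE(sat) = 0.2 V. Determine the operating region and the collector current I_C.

Assume active. Base-emitter loop: I_B = (V_BB − V_BE)/(R_B + (β+1)R_E) = (8.4 − 0.7)/(56 + 51×0.15) = 0.121 mA.
I_C = β·I_B = 50×0.121 = 6.05 mA.
V_CE = V_CC − I_C·R_C − I_E·R_E = 13 − 6.05×0.56 − 6.17×0.15 = 8.69 V > V_CE(sat), so the active-region assumption holds.

active; I_C ≈ 6 mA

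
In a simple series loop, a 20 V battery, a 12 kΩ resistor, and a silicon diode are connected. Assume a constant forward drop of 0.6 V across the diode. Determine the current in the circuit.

I ≈ 1.6 mA

KVL around the loop: 20 = V_D + I·R = 0.6 + I × 12 kΩ.
So I = (20 − 0.6) / 12 kΩ = 19.4 / 12 = 1.62 mA.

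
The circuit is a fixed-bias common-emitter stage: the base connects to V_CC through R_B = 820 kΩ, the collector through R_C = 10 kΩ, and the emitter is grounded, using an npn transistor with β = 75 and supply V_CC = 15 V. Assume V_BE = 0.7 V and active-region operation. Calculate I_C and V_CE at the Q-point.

I_C ≈ 1.3 mA, V_CE ≈ 1.9 V

Base loop: V_CC = I_B·R_B + V_BE, so I_B = (15 − 0.7)/820 kΩ = 0.0174 mA.
In the active region I_C = β·I_B = 75 × 0.0174 = 1.31 mA.
Collector loop: V_CE = V_CC − I_C·R_C = 15 − 1.31×10 = 1.92 V.
Since V_CE = 1.92 V > V_CE(sat) ≈ 0.2 V, the transistor is in the active region as assumed.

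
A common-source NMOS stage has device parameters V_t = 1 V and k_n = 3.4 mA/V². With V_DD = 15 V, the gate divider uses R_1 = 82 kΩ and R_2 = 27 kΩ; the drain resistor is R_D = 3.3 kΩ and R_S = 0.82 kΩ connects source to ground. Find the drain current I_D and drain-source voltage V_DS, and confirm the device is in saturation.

I_D ≈ 2 mA, V_DS ≈ 6.8 V

V_G = V_DD·R_2/(R_1+R_2) = 15×27/109 = 3.72 V.
Assume saturation: I_D = (k_n/2)(V_GS − V_t)² with V_GS = V_G − I_D·R_S = 3.72 − 0.82·I_D.
Substituting gives 1.14·I_D² − 8.57·I_D + 12.5 = 0, with roots I_D = 1.99 or 5.51 mA.
The root I_D = 5.51 mA gives V_GS = -0.8 V ≤ V_t, so take I_D = 1.99 mA.
Then V_GS = 2.08 V and V_DS = V_DD − I_D(R_D+R_S) = 15 − 1.99×4.12 = 6.79 V.
Saturation requires V_DS ≥ V_GS − V_t = 1.08 V; 6.79 ≥ 1.08 ✓.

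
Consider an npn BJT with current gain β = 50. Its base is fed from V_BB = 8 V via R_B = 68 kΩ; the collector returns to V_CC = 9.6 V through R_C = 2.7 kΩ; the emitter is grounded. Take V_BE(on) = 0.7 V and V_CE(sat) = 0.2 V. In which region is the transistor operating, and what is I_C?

saturation; I_C ≈ 3.5 mA

Assume active: I_B = (8 − 0.7)/68 = 0.107 mA, giving I_C = β·I_B = 5.37 mA.
But then V_CE = 9.6 − 5.37×2.7 = -4.89 V < V_CE(sat) = 0.2 V — impossible in the active region.
So the transistor is saturated. With V_CE = 0.2 V, I_C = (V_CC − 0.2)/R_C = 9.4/2.7 = 3.48 mA.
Check: β·I_B = 5.37 mA > I_C = 3.48 mA, confirming saturation.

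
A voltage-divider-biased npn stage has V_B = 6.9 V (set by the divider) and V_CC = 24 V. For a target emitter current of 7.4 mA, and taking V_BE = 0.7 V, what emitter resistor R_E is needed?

R_E ≈ 0.84 kΩ

V_E = V_B − V_BE = 6.9 − 0.7 = 6.2 V.
R_E = V_E / I_E = 6.2 / 7.4 = 0.838 kΩ.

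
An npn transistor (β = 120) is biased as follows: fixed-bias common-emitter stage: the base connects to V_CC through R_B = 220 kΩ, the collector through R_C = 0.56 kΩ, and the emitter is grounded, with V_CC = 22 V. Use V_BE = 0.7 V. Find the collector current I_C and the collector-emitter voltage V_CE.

I_C ≈ 12 mA, V_CE ≈ 15 V

Base loop: V_CC = I_B·R_B + V_BE, so I_B = (22 − 0.7)/220 kΩ = 0.0968 mA.
In the active region I_C = β·I_B = 120 × 0.0968 = 11.6 mA.
Collector loop: V_CE = V_CC − I_C·R_C = 22 − 11.6×0.56 = 15.5 V.
Since V_CE = 15.5 V > V_CE(sat) ≈ 0.2 V, the transistor is in the active region as assumed.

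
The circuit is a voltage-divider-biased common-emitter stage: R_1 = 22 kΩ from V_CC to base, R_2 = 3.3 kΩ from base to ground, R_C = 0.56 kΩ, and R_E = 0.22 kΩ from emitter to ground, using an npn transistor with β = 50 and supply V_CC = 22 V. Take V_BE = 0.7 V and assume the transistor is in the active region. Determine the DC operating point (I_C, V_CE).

Thevenize the base divider: V_Th = V_CC·R_2/(R_1+R_2) = 22×3.3/25.3 = 2.87 V, R_Th = R_1‖R_2 = 2.87 kΩ.
Base-emitter loop: V_Th = I_B·R_Th + V_BE + (β+1)I_B·R_E, so I_B = (2.87 − 0.7) / (2.87 + 51×0.22) = 0.154 mA.
I_C = β·I_B = 50×0.154 = 7.7 mA, and I_E = (β+1)I_B = 7.85 mA.
V_CE = V_CC − I_C·R_C − I_E·R_E = 22 − 7.7×0.56 − 7.85×0.22 = 16 V.
V_CE = 16 V > 0.2 V confirms active-region operation.

I_C ≈ 7.7 mA, V_CE ≈ 16 V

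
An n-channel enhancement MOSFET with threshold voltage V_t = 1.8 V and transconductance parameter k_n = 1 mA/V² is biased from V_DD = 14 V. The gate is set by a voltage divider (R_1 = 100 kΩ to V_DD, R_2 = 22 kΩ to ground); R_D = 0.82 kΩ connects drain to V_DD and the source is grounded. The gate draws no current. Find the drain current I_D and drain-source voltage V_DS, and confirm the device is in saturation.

I_D ≈ 0.26 mA, V_DS ≈ 14 V

V_G = V_DD·R_2/(R_1+R_2) = 14×22/122 = 2.52 V. With the source grounded, V_GS = V_G = 2.52 V.
Assume saturation: I_D = (k_n/2)(V_GS − V_t)² = (1/2)×(2.52 − 1.8)² = 0.5×0.725² = 0.263 mA.
V_DS = V_DD − I_D·R_D = 14 − 0.263×0.82 = 13.8 V.
Saturation requires V_DS ≥ V_GS − V_t = 0.725 V; 13.8 ≥ 0.725 ✓.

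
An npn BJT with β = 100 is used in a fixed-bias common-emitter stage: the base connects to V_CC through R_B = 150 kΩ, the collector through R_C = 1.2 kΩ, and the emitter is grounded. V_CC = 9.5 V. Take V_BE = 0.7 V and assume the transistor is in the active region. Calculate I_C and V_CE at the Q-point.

Base loop: V_CC = I_B·R_B + V_BE, so I_B = (9.5 − 0.7)/150 kΩ = 0.0587 mA.
In the active region I_C = β·I_B = 100 × 0.0587 = 5.87 mA.
Collector loop: V_CE = V_CC − I_C·R_C = 9.5 − 5.87×1.2 = 2.46 V.
Since V_CE = 2.46 V > V_CE(sat) ≈ 0.2 V, the transistor is in the active region as assumed.

I_C ≈ 5.9 mA, V_CE ≈ 2.5 V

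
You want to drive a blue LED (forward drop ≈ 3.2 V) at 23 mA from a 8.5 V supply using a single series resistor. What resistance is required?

The resistor drops V_S − V_D = 8.5 − 3.2 = 5.3 V at 23 mA.
R = 5.3 V / 23 mA = 0.23 kΩ.

R ≈ 0.23 kΩ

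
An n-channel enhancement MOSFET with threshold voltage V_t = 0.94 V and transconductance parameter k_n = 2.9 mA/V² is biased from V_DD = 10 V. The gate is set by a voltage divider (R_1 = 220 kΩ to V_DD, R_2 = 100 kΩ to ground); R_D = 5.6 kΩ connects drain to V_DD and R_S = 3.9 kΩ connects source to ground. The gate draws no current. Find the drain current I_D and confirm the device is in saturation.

V_G = V_DD·R_2/(R_1+R_2) = 10×100/320 = 3.12 V.
Assume saturation: I_D = (k_n/2)(V_GS − V_t)² with V_GS = V_G − I_D·R_S = 3.12 − 3.9·I_D.
Substituting gives 22.1·I_D² − 25.7·I_D + 6.92 = 0, with roots I_D = 0.422 or 0.744 mA.
The root I_D = 0.744 mA gives V_GS = 0.224 V ≤ V_t, so take I_D = 0.422 mA.
Then V_GS = 1.48 V and V_DS = V_DD − I_D(R_D+R_S) = 10 − 0.422×9.5 = 5.99 V.
Saturation requires V_DS ≥ V_GS − V_t = 0.539 V; 5.99 ≥ 0.539 ✓.

I_D ≈ 0.42 mA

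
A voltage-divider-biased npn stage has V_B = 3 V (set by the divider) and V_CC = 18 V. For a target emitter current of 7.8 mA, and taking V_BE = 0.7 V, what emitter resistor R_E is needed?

V_E = V_B − V_BE = 3 − 0.7 = 2.3 V.
R_E = V_E / I_E = 2.3 / 7.8 = 0.295 kΩ.

R_E ≈ 0.29 kΩ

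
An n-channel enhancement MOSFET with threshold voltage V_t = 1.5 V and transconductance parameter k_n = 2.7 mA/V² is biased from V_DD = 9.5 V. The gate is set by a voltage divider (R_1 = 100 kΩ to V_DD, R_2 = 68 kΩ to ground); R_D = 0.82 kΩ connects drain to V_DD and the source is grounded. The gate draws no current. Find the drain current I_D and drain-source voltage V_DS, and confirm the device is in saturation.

I_D ≈ 7.4 mA, V_DS ≈ 3.4 V

V_G = V_DD·R_2/(R_1+R_2) = 9.5×68/168 = 3.85 V. With the source grounded, V_GS = V_G = 3.85 V.
Assume saturation: I_D = (k_n/2)(V_GS − V_t)² = (2.7/2)×(3.85 − 1.5)² = 1.35×2.35² = 7.43 mA.
V_DS = V_DD − I_D·R_D = 9.5 − 7.43×0.82 = 3.41 V.
Saturation requires V_DS ≥ V_GS − V_t = 2.35 V; 3.41 ≥ 2.35 ✓.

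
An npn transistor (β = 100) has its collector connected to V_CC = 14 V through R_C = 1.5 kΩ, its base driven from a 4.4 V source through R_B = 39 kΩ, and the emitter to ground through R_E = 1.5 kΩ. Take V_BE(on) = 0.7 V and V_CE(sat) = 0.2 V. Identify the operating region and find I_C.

active; I_C ≈ 1.9 mA

Assume active. Base-emitter loop: I_B = (V_BB − V_BE)/(R_B + (β+1)R_E) = (4.4 − 0.7)/(39 + 101×1.5) = 0.0194 mA.
I_C = β·I_B = 100×0.0194 = 1.94 mA.
V_CE = V_CC − I_C·R_C − I_E·R_E = 14 − 1.94×1.5 − 1.96×1.5 = 8.14 V > V_CE(sat), so the active-region assumption holds.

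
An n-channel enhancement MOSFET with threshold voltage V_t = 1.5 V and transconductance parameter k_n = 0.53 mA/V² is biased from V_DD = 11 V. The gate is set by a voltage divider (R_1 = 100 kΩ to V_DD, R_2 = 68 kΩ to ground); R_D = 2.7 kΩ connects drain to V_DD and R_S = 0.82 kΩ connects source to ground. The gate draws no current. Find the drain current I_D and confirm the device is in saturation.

I_D ≈ 1.1 mA

V_G = V_DD·R_2/(R_1+R_2) = 11×68/168 = 4.45 V.
Assume saturation: I_D = (k_n/2)(V_GS − V_t)² with V_GS = V_G − I_D·R_S = 4.45 − 0.82·I_D.
Substituting gives 0.178·I_D² − 2.28·I_D + 2.31 = 0, with roots I_D = 1.11 or 11.7 mA.
The root I_D = 11.7 mA gives V_GS = -5.15 V ≤ V_t, so take I_D = 1.11 mA.
Then V_GS = 3.54 V and V_DS = V_DD − I_D(R_D+R_S) = 11 − 1.11×3.52 = 7.1 V.
Saturation requires V_DS ≥ V_GS − V_t = 2.04 V; 7.1 ≥ 2.04 ✓.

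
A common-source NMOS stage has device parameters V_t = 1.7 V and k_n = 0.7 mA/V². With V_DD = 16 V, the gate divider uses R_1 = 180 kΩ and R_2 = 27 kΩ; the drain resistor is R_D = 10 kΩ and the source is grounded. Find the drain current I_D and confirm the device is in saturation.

V_G = V_DD·R_2/(R_1+R_2) = 16×27/207 = 2.09 V. With the source grounded, V_GS = V_G = 2.09 V.
Assume saturation: I_D = (k_n/2)(V_GS − V_t)² = (0.7/2)×(2.09 − 1.7)² = 0.35×0.387² = 0.0524 mA.
V_DS = V_DD − I_D·R_D = 16 − 0.0524×10 = 15.5 V.
Saturation requires V_DS ≥ V_GS − V_t = 0.387 V; 15.5 ≥ 0.387 ✓.

I_D ≈ 0.052 mA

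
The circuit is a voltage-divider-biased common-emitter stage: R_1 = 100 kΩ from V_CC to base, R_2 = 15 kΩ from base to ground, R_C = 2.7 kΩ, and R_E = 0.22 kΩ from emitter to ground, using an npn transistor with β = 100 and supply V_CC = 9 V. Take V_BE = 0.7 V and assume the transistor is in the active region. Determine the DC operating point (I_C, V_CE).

Thevenize the base divider: V_Th = V_CC·R_2/(R_1+R_2) = 9×15/115 = 1.17 V, R_Th = R_1‖R_2 = 13 kΩ.
Base-emitter loop: V_Th = I_B·R_Th + V_BE + (β+1)I_B·R_E, so I_B = (1.17 − 0.7) / (13 + 101×0.22) = 0.0134 mA.
I_C = β·I_B = 100×0.0134 = 1.34 mA, and I_E = (β+1)I_B = 1.36 mA.
V_CE = V_CC − I_C·R_C − I_E·R_E = 9 − 1.34×2.7 − 1.36×0.22 = 5.07 V.
V_CE = 5.07 V > 0.2 V confirms active-region operation.

I_C ≈ 1.3 mA, V_CE ≈ 5.1 V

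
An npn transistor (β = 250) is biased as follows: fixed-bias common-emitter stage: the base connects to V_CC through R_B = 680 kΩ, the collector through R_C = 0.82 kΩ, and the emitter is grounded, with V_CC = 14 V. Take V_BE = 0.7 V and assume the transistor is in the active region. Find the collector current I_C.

Base loop: V_CC = I_B·R_B + V_BE, so I_B = (14 − 0.7)/680 kΩ = 0.0196 mA.
In the active region I_C = β·I_B = 250 × 0.0196 = 4.89 mA.
Collector loop: V_CE = V_CC − I_C·R_C = 14 − 4.89×0.82 = 9.99 V.
Since V_CE = 9.99 V > V_CE(sat) ≈ 0.2 V, the transistor is in the active region as assumed.

I_C ≈ 4.9 mA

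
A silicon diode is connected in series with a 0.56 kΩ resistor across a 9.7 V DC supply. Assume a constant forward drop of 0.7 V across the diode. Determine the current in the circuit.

I ≈ 16 mA

KVL around the loop: 9.7 = V_D + I·R = 0.7 + I × 0.56 kΩ.
So I = (9.7 − 0.7) / 0.56 kΩ = 9 / 0.56 = 16.1 mA.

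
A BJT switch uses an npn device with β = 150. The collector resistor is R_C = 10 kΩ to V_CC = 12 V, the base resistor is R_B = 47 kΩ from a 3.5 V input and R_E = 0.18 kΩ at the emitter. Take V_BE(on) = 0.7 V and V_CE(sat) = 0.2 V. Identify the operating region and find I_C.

saturation; I_C ≈ 1.2 mA

Assume active: I_B = (3.5 − 0.7)/(47 + 151×0.18) = 0.0377 mA, I_C = β·I_B = 5.66 mA.
Then V_CE = 12 − 5.66×10 − 5.7×0.18 = -45.6 V < 0.2 V — the active assumption fails.
Re-solve with V_CE = 0.2 V. KCL at the emitter: V_E/R_E = (V_BB−0.7−V_E)/R_B + (V_CC−0.2−V_E)/R_C, giving V_E = 0.218 V.
I_C = (V_CC − 0.2 − V_E)/R_C = (11.8 − 0.218)/10 = 1.16 mA.
Check: I_B = (2.8 − 0.218)/47 = 0.0549 mA, and β·I_B = 8.24 mA > I_C, confirming saturation.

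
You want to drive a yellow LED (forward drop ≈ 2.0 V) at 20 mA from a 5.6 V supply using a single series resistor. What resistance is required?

The resistor drops V_S − V_D = 5.6 − 2.0 = 3.6 V at 20 mA.
R = 3.6 V / 20 mA = 0.18 kΩ.

R ≈ 0.18 kΩ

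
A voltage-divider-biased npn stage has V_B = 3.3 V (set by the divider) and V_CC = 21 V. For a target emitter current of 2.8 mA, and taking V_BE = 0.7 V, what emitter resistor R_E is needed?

V_E = V_B − V_BE = 3.3 − 0.7 = 2.6 V.
R_E = V_E / I_E = 2.6 / 2.8 = 0.929 kΩ.

R_E ≈ 0.93 kΩ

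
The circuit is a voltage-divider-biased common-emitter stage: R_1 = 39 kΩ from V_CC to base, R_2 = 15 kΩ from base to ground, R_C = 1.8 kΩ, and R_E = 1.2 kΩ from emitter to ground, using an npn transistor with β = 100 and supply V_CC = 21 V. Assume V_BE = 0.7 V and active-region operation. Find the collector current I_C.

I_C ≈ 3.9 mA

Thevenize the base divider: V_Th = V_CC·R_2/(R_1+R_2) = 21×15/54 = 5.83 V, R_Th = R_1‖R_2 = 10.8 kΩ.
Base-emitter loop: V_Th = I_B·R_Th + V_BE + (β+1)I_B·R_E, so I_B = (5.83 − 0.7) / (10.8 + 101×1.2) = 0.0389 mA.
I_C = β·I_B = 100×0.0389 = 3.89 mA, and I_E = (β+1)I_B = 3.93 mA.
V_CE = V_CC − I_C·R_C − I_E·R_E = 21 − 3.89×1.8 − 3.93×1.2 = 9.29 V.
V_CE = 9.29 V > 0.2 V confirms active-region operation.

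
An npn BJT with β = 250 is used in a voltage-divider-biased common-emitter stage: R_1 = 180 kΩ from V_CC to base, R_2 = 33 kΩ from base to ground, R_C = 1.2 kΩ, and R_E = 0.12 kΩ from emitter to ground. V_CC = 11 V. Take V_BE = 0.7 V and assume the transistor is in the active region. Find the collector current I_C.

Thevenize the base divider: V_Th = V_CC·R_2/(R_1+R_2) = 11×33/213 = 1.7 V, R_Th = R_1‖R_2 = 27.9 kΩ.
Base-emitter loop: V_Th = I_B·R_Th + V_BE + (β+1)I_B·R_E, so I_B = (1.7 − 0.7) / (27.9 + 251×0.12) = 0.0173 mA.
I_C = β·I_B = 250×0.0173 = 4.33 mA, and I_E = (β+1)I_B = 4.35 mA.
V_CE = V_CC − I_C·R_C − I_E·R_E = 11 − 4.33×1.2 − 4.35×0.12 = 5.28 V.
V_CE = 5.28 V > 0.2 V confirms active-region operation.

I_C ≈ 4.3 mA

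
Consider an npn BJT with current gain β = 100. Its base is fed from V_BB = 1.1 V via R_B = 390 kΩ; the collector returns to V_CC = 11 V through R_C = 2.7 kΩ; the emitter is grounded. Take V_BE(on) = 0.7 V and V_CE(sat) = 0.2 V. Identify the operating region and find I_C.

Assume active. Base-emitter loop: I_B = (V_BB − V_BE)/R_B = (1.1 − 0.7)/390 = 0.00103 mA.
I_C = β·I_B = 100×0.00103 = 0.103 mA.
V_CE = V_CC − I_C·R_C = 11 − 0.103×2.7 = 10.7 V > V_CE(sat), so the active-region assumption holds.

active; I_C ≈ 0.1 mA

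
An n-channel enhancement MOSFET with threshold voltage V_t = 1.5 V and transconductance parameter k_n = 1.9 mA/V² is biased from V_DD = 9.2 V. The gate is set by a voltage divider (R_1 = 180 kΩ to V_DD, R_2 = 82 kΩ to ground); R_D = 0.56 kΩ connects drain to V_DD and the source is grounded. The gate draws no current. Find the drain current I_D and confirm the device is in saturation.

V_G = V_DD·R_2/(R_1+R_2) = 9.2×82/262 = 2.88 V. With the source grounded, V_GS = V_G = 2.88 V.
Assume saturation: I_D = (k_n/2)(V_GS − V_t)² = (1.9/2)×(2.88 − 1.5)² = 0.95×1.38² = 1.81 mA.
V_DS = V_DD − I_D·R_D = 9.2 − 1.81×0.56 = 8.19 V.
Saturation requires V_DS ≥ V_GS − V_t = 1.38 V; 8.19 ≥ 1.38 ✓.

I_D ≈ 1.8 mA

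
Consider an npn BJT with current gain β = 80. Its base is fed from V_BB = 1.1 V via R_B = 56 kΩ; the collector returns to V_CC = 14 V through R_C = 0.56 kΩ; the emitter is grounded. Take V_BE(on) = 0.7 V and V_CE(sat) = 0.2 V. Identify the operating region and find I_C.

Assume active. Base-emitter loop: I_B = (V_BB − V_BE)/R_B = (1.1 − 0.7)/56 = 0.00714 mA.
I_C = β·I_B = 80×0.00714 = 0.571 mA.
V_CE = V_CC − I_C·R_C = 14 − 0.571×0.56 = 13.7 V > V_CE(sat), so the active-region assumption holds.

active; I_C ≈ 0.57 mA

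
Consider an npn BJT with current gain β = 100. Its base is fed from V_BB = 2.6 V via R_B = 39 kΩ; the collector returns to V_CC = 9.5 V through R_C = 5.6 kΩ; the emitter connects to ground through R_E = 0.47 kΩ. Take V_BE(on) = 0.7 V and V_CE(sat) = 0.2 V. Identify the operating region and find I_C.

Assume active: I_B = (2.6 − 0.7)/(39 + 101×0.47) = 0.022 mA, I_C = β·I_B = 2.2 mA.
Then V_CE = 9.5 − 2.2×5.6 − 2.22×0.47 = -3.85 V < 0.2 V — the active assumption fails.
Re-solve with V_CE = 0.2 V. KCL at the emitter: V_E/R_E = (V_BB−0.7−V_E)/R_B + (V_CC−0.2−V_E)/R_C, giving V_E = 0.733 V.
I_C = (V_CC − 0.2 − V_E)/R_C = (9.3 − 0.733)/5.6 = 1.53 mA.
Check: I_B = (1.9 − 0.733)/39 = 0.0299 mA, and β·I_B = 2.99 mA > I_C, confirming saturation.

saturation; I_C ≈ 1.5 mA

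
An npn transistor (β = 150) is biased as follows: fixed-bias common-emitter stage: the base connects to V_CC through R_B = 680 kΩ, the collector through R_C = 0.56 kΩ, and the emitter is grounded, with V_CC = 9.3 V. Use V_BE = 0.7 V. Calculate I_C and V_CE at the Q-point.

Base loop: V_CC = I_B·R_B + V_BE, so I_B = (9.3 − 0.7)/680 kΩ = 0.0126 mA.
In the active region I_C = β·I_B = 150 × 0.0126 = 1.9 mA.
Collector loop: V_CE = V_CC − I_C·R_C = 9.3 − 1.9×0.56 = 8.24 V.
Since V_CE = 8.24 V > V_CE(sat) ≈ 0.2 V, the transistor is in the active region as assumed.

I_C ≈ 1.9 mA, V_CE ≈ 8.2 V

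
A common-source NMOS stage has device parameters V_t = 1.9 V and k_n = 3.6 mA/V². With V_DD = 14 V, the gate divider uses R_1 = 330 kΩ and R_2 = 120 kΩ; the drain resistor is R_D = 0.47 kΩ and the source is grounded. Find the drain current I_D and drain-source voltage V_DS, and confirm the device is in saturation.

I_D ≈ 6.1 mA, V_DS ≈ 11 V

V_G = V_DD·R_2/(R_1+R_2) = 14×120/450 = 3.73 V. With the source grounded, V_GS = V_G = 3.73 V.
Assume saturation: I_D = (k_n/2)(V_GS − V_t)² = (3.6/2)×(3.73 − 1.9)² = 1.8×1.83² = 6.05 mA.
V_DS = V_DD − I_D·R_D = 14 − 6.05×0.47 = 11.2 V.
Saturation requires V_DS ≥ V_GS − V_t = 1.83 V; 11.2 ≥ 1.83 ✓.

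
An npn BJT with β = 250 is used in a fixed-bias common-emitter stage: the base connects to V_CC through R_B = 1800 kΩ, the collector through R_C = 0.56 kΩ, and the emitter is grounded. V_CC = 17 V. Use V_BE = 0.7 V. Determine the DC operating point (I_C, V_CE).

Base loop: V_CC = I_B·R_B + V_BE, so I_B = (17 − 0.7)/1800 kΩ = 0.00906 mA.
In the active region I_C = β·I_B = 250 × 0.00906 = 2.26 mA.
Collector loop: V_CE = V_CC − I_C·R_C = 17 − 2.26×0.56 = 15.7 V.
Since V_CE = 15.7 V > V_CE(sat) ≈ 0.2 V, the transistor is in the active region as assumed.

I_C ≈ 2.3 mA, V_CE ≈ 16 V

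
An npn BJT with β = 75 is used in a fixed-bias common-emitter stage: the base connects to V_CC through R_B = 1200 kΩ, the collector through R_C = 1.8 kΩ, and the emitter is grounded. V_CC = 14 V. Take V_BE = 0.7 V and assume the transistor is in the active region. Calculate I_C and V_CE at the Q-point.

Base loop: V_CC = I_B·R_B + V_BE, so I_B = (14 − 0.7)/1200 kΩ = 0.0111 mA.
In the active region I_C = β·I_B = 75 × 0.0111 = 0.831 mA.
Collector loop: V_CE = V_CC − I_C·R_C = 14 − 0.831×1.8 = 12.5 V.
Since V_CE = 12.5 V > V_CE(sat) ≈ 0.2 V, the transistor is in the active region as assumed.

I_C ≈ 0.83 mA, V_CE ≈ 13 V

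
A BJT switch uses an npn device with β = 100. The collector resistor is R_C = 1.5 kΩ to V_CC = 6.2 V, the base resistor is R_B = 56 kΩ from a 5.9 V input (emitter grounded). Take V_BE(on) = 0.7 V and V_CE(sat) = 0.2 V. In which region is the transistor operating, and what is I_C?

Assume active: I_B = (5.9 − 0.7)/56 = 0.0929 mA, giving I_C = β·I_B = 9.29 mA.
But then V_CE = 6.2 − 9.29×1.5 = -7.73 V < V_CE(sat) = 0.2 V — impossible in the active region.
So the transistor is saturated. With V_CE = 0.2 V, I_C = (V_CC − 0.2)/R_C = 6/1.5 = 4 mA.
Check: β·I_B = 9.29 mA > I_C = 4 mA, confirming saturation.

saturation; I_C ≈ 4 mA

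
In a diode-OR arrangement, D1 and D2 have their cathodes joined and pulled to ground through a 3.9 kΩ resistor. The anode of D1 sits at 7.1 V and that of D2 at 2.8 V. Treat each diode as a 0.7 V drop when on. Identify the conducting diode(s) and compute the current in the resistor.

Assume both conduct. Then node N would need to be at both 7.1−0.7 = 6.4 V and 2.8−0.7 = 2.1 V, which is impossible.
Assume only D1 conducts: V_N = 7.1 − 0.7 = 6.4 V, so I_R = 6.4/3.9 = 1.64 mA.
Check D2: its anode-to-cathode voltage is 2.8 − 6.4 = -3.6 V < 0.7 V, so it is off. The assumption is consistent.

Only D1 conducts; I_R ≈ 1.6 mA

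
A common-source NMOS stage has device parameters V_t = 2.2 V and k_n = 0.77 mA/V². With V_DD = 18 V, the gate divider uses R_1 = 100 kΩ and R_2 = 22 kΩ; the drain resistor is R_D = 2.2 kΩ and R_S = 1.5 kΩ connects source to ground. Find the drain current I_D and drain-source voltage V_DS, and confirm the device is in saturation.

V_G = V_DD·R_2/(R_1+R_2) = 18×22/122 = 3.25 V.
Assume saturation: I_D = (k_n/2)(V_GS − V_t)² with V_GS = V_G − I_D·R_S = 3.25 − 1.5·I_D.
Substituting gives 0.866·I_D² − 2.21·I_D + 0.421 = 0, with roots I_D = 0.208 or 2.34 mA.
The root I_D = 2.34 mA gives V_GS = -0.266 V ≤ V_t, so take I_D = 0.208 mA.
Then V_GS = 2.93 V and V_DS = V_DD − I_D(R_D+R_S) = 18 − 0.208×3.7 = 17.2 V.
Saturation requires V_DS ≥ V_GS − V_t = 0.734 V; 17.2 ≥ 0.734 ✓.

I_D ≈ 0.21 mA, V_DS ≈ 17 V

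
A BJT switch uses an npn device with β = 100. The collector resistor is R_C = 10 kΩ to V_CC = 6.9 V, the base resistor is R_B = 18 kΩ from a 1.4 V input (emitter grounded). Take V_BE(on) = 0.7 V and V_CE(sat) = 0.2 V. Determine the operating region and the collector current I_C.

saturation; I_C ≈ 0.67 mA

Assume active: I_B = (1.4 − 0.7)/18 = 0.0389 mA, giving I_C = β·I_B = 3.89 mA.
But then V_CE = 6.9 − 3.89×10 = -32 V < V_CE(sat) = 0.2 V — impossible in the active region.
So the transistor is saturated. With V_CE = 0.2 V, I_C = (V_CC − 0.2)/R_C = 6.7/10 = 0.67 mA.
Check: β·I_B = 3.89 mA > I_C = 0.67 mA, confirming saturation.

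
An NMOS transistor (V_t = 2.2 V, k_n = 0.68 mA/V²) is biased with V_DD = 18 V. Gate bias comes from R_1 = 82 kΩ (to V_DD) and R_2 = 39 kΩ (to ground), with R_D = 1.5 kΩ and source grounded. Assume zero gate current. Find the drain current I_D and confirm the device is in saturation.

I_D ≈ 4.4 mA

V_G = V_DD·R_2/(R_1+R_2) = 18×39/121 = 5.8 V. With the source grounded, V_GS = V_G = 5.8 V.
Assume saturation: I_D = (k_n/2)(V_GS − V_t)² = (0.68/2)×(5.8 − 2.2)² = 0.34×3.6² = 4.41 mA.
V_DS = V_DD − I_D·R_D = 18 − 4.41×1.5 = 11.4 V.
Saturation requires V_DS ≥ V_GS − V_t = 3.6 V; 11.4 ≥ 3.6 ✓.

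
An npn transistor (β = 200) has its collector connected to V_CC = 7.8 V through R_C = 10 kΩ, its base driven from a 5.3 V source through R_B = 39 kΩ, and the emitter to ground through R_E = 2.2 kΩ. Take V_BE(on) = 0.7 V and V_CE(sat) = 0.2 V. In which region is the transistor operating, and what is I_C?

saturation; I_C ≈ 0.61 mA

Assume active: I_B = (5.3 − 0.7)/(39 + 201×2.2) = 0.00956 mA, I_C = β·I_B = 1.91 mA.
Then V_CE = 7.8 − 1.91×10 − 1.92×2.2 = -15.5 V < 0.2 V — the active assumption fails.
Re-solve with V_CE = 0.2 V. KCL at the emitter: V_E/R_E = (V_BB−0.7−V_E)/R_B + (V_CC−0.2−V_E)/R_C, giving V_E = 1.51 V.
I_C = (V_CC − 0.2 − V_E)/R_C = (7.6 − 1.51)/10 = 0.609 mA.
Check: I_B = (4.6 − 1.51)/39 = 0.0791 mA, and β·I_B = 15.8 mA > I_C, confirming saturation.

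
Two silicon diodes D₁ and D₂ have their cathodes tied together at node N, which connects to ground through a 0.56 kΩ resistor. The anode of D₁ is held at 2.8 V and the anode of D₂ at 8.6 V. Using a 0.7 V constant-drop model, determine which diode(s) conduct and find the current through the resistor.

Assume both conduct. Then node N would need to be at both 2.8−0.7 = 2.1 V and 8.6−0.7 = 7.9 V, which is impossible.
Assume only D₂ conducts: V_N = 8.6 − 0.7 = 7.9 V, so I_R = 7.9/0.56 = 14.1 mA.
Check D₁: its anode-to-cathode voltage is 2.8 − 7.9 = -5.1 V < 0.7 V, so it is off. The assumption is consistent.

Only D₂ conducts; I_R ≈ 14 mA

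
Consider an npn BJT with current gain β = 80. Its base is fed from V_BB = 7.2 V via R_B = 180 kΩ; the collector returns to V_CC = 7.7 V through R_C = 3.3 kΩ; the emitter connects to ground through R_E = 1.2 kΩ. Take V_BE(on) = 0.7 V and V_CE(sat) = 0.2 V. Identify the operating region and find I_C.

saturation; I_C ≈ 1.7 mA

Assume active: I_B = (7.2 − 0.7)/(180 + 81×1.2) = 0.0234 mA, I_C = β·I_B = 1.88 mA.
Then V_CE = 7.7 − 1.88×3.3 − 1.9×1.2 = -0.77 V < 0.2 V — the active assumption fails.
Re-solve with V_CE = 0.2 V. KCL at the emitter: V_E/R_E = (V_BB−0.7−V_E)/R_B + (V_CC−0.2−V_E)/R_C, giving V_E = 2.02 V.
I_C = (V_CC − 0.2 − V_E)/R_C = (7.5 − 2.02)/3.3 = 1.66 mA.
Check: I_B = (6.5 − 2.02)/180 = 0.0249 mA, and β·I_B = 1.99 mA > I_C, confirming saturation.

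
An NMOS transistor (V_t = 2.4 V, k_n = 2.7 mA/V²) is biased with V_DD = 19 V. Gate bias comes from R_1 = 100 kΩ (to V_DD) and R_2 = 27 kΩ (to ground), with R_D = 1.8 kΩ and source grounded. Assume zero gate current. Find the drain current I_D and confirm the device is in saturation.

V_G = V_DD·R_2/(R_1+R_2) = 19×27/127 = 4.04 V. With the source grounded, V_GS = V_G = 4.04 V.
Assume saturation: I_D = (k_n/2)(V_GS − V_t)² = (2.7/2)×(4.04 − 2.4)² = 1.35×1.64² = 3.63 mA.
V_DS = V_DD − I_D·R_D = 19 − 3.63×1.8 = 12.5 V.
Saturation requires V_DS ≥ V_GS − V_t = 1.64 V; 12.5 ≥ 1.64 ✓.

I_D ≈ 3.6 mA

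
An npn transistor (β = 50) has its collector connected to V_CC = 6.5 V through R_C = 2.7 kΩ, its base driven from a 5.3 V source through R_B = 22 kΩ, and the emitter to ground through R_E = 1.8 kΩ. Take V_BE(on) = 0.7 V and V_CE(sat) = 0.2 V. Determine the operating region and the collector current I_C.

Assume active: I_B = (5.3 − 0.7)/(22 + 51×1.8) = 0.0404 mA, I_C = β·I_B = 2.02 mA.
Then V_CE = 6.5 − 2.02×2.7 − 2.06×1.8 = -2.67 V < 0.2 V — the active assumption fails.
Re-solve with V_CE = 0.2 V. KCL at the emitter: V_E/R_E = (V_BB−0.7−V_E)/R_B + (V_CC−0.2−V_E)/R_C, giving V_E = 2.62 V.
I_C = (V_CC − 0.2 − V_E)/R_C = (6.3 − 2.62)/2.7 = 1.36 mA.
Check: I_B = (4.6 − 2.62)/22 = 0.0901 mA, and β·I_B = 4.51 mA > I_C, confirming saturation.

saturation; I_C ≈ 1.4 mA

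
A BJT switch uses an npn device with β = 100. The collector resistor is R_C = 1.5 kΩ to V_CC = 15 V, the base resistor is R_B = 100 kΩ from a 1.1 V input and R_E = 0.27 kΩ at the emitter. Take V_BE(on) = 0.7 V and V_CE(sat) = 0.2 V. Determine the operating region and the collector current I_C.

Assume active. Base-emitter loop: I_B = (V_BB − V_BE)/(R_B + (β+1)R_E) = (1.1 − 0.7)/(100 + 101×0.27) = 0.00314 mA.
I_C = β·I_B = 100×0.00314 = 0.314 mA.
V_CE = V_CC − I_C·R_C − I_E·R_E = 15 − 0.314×1.5 − 0.317×0.27 = 14.4 V > V_CE(sat), so the active-region assumption holds.

active; I_C ≈ 0.31 mA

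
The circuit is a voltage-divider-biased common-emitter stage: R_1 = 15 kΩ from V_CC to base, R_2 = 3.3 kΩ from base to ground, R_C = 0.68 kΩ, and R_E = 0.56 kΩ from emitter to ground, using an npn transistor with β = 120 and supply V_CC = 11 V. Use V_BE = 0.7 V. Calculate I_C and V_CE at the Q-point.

I_C ≈ 2.2 mA, V_CE ≈ 8.3 V

Thevenize the base divider: V_Th = V_CC·R_2/(R_1+R_2) = 11×3.3/18.3 = 1.98 V, R_Th = R_1‖R_2 = 2.7 kΩ.
Base-emitter loop: V_Th = I_B·R_Th + V_BE + (β+1)I_B·R_E, so I_B = (1.98 − 0.7) / (2.7 + 121×0.56) = 0.0182 mA.
I_C = β·I_B = 120×0.0182 = 2.19 mA, and I_E = (β+1)I_B = 2.2 mA.
V_CE = V_CC − I_C·R_C − I_E·R_E = 11 − 2.19×0.68 − 2.2×0.56 = 8.28 V.
V_CE = 8.28 V > 0.2 V confirms active-region operation.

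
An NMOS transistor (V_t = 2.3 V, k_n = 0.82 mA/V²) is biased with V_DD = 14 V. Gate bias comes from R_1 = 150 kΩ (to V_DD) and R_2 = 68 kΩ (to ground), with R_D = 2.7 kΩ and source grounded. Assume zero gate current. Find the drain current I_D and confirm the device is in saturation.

I_D ≈ 1.8 mA

V_G = V_DD·R_2/(R_1+R_2) = 14×68/218 = 4.37 V. With the source grounded, V_GS = V_G = 4.37 V.
Assume saturation: I_D = (k_n/2)(V_GS − V_t)² = (0.82/2)×(4.37 − 2.3)² = 0.41×2.07² = 1.75 mA.
V_DS = V_DD − I_D·R_D = 14 − 1.75×2.7 = 9.27 V.
Saturation requires V_DS ≥ V_GS − V_t = 2.07 V; 9.27 ≥ 2.07 ✓.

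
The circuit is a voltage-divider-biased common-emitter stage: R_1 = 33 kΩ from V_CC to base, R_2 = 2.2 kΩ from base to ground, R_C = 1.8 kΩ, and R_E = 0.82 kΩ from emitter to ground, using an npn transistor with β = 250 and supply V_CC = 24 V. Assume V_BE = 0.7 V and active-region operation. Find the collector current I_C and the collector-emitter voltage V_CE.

Thevenize the base divider: V_Th = V_CC·R_2/(R_1+R_2) = 24×2.2/35.2 = 1.5 V, R_Th = R_1‖R_2 = 2.06 kΩ.
Base-emitter loop: V_Th = I_B·R_Th + V_BE + (β+1)I_B·R_E, so I_B = (1.5 − 0.7) / (2.06 + 251×0.82) = 0.00385 mA.
I_C = β·I_B = 250×0.00385 = 0.962 mA, and I_E = (β+1)I_B = 0.966 mA.
V_CE = V_CC − I_C·R_C − I_E·R_E = 24 − 0.962×1.8 − 0.966×0.82 = 21.5 V.
V_CE = 21.5 V > 0.2 V confirms active-region operation.

I_C ≈ 0.96 mA, V_CE ≈ 21 V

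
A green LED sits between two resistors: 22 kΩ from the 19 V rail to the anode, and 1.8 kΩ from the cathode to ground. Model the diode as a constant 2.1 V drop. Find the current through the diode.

The two resistors are in series with the diode, so KVL gives 19 = I·22 + 2.1 + I·1.8.
I = (19 − 2.1) / (22 + 1.8) kΩ = 16.9 / 23.8 = 0.71 mA.

I ≈ 0.71 mA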